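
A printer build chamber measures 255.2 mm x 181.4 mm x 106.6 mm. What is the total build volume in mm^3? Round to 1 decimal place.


V = 255.2 * 181.4 * 106.6 = 4934863.6 mm^3


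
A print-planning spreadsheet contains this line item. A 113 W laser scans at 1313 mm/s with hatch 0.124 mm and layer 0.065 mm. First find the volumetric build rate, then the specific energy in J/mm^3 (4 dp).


Build rate = 1313 * 0.124 * 0.065 = 10.58278 mm^3/s
SE = 113 / 10.58278 = 10.6777 J/mm^3


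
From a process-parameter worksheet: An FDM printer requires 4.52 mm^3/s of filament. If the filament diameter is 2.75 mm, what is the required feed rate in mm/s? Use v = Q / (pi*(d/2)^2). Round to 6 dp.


A = pi*(2.75/2)^2 = 5.939574
v = 4.52 / 5.939574 = 0.760997 mm/s


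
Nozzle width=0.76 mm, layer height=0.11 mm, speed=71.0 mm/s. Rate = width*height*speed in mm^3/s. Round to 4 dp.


Rate = 0.76 * 0.11 * 71.0 = 5.9356 mm^3/s


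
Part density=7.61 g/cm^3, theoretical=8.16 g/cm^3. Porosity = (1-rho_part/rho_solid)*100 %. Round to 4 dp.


Porosity = (1-7.61/8.16)*100 = 6.7402 %


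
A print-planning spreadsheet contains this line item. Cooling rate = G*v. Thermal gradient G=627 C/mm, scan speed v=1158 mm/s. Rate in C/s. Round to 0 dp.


CR = 627 * 1158 = 726066 C/s


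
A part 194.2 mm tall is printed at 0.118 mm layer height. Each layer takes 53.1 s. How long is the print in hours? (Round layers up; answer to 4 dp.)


Layers = ceil(194.2/0.118) = 1646
t = 1646 * 53.1 / 3600 = 24.2785 hrs


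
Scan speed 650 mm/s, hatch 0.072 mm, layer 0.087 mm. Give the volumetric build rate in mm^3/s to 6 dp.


Rate = 650 * 0.072 * 0.087 = 4.0716 mm^3/s


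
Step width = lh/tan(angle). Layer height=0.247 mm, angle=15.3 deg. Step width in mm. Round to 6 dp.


step = 0.247 / tan(15.3) = 0.90288 mm


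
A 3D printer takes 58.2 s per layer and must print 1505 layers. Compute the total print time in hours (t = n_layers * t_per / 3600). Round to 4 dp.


t = 1505 * 58.2 / 3600 = 24.3308 hrs


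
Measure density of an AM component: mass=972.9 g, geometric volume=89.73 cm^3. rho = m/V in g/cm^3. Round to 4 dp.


rho = 972.9 / 89.73 = 10.8425 g/cm^3


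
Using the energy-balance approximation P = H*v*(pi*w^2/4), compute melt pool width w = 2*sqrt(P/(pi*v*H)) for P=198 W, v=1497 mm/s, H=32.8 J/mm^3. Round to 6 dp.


w = 2*sqrt(198/(pi*1497*32.8)) = 0.071654 mm


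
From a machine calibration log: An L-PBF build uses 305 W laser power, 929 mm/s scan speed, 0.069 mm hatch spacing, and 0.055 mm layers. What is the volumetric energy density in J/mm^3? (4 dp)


E = 305 / (929*0.069*0.055) = 86.5112 J/mm^3


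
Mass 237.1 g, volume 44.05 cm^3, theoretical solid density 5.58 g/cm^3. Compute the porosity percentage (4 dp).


rho_part = 237.1 / 44.05 = 5.38251986 g/cm^3
Porosity = (1 - 5.38251986/5.58)*100 = 3.5391 %


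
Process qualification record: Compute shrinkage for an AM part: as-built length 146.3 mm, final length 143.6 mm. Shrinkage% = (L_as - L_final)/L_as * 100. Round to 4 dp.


Shrinkage = ((146.3-143.6)/146.3)*100 = 1.8455 %


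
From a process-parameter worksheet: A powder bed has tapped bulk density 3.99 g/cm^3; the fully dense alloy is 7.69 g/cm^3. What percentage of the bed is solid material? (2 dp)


Packing = (3.99/7.69)*100 = 51.89 %


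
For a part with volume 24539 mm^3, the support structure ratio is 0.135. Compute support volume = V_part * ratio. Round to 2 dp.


V_support = 24539 * 0.135 = 3312.77 mm^3


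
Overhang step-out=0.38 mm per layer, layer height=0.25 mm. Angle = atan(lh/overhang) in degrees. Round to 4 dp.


angle = atan(0.25/0.38) = 33.3407 degrees


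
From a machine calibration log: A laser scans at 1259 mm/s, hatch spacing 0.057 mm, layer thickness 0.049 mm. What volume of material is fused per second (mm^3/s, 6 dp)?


Rate = 1259 * 0.057 * 0.049 = 3.516387 mm^3/s


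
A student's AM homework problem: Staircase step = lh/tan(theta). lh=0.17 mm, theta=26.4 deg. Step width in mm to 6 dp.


step = 0.17 / tan(26.4) = 0.342463 mm


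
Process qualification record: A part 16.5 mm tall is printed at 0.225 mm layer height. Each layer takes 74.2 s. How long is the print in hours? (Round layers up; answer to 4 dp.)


Layers = ceil(16.5/0.225) = 74
t = 74 * 74.2 / 3600 = 1.5252 hrs


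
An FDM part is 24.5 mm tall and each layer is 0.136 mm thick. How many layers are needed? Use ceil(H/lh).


Layers = ceil(24.5/0.136) = 181


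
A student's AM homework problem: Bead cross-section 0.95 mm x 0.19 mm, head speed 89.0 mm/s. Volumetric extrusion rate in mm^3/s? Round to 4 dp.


Rate = 0.95 * 0.19 * 89.0 = 16.0645 mm^3/s


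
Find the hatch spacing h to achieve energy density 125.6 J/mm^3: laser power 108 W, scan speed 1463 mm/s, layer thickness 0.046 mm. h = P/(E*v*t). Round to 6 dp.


h = 108 / (125.6*1463*0.046) = 0.012777 mm


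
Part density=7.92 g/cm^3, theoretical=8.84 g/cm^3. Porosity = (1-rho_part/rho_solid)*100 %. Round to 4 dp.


Porosity = (1-7.92/8.84)*100 = 10.4072 %


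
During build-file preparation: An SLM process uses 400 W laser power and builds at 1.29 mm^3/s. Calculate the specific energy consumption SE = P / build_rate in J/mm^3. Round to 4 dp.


SE = 400 / 1.29 = 310.0775 J/mm^3


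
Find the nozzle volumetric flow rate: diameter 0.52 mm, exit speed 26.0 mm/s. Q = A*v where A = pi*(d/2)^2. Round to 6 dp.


A = pi*(0.52/2)^2 = 0.21237166 mm^2
Q = 0.21237166 * 26.0 = 5.521663 mm^3/s


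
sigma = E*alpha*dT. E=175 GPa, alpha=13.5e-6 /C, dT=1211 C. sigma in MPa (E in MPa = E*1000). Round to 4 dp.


sigma = 175*1000 * 13.5e-6 * 1211 = 2860.9875 MPa


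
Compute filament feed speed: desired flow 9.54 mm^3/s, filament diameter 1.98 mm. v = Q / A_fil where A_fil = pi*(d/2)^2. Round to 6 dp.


A = pi*(1.98/2)^2 = 3.079075
v = 9.54 / 3.079075 = 3.098333 mm/s


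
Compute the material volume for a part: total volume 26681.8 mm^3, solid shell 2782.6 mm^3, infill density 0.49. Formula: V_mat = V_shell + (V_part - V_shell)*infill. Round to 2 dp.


V_infill = (26681.8 - 2782.6) * 0.49 = 11710.61
V_total = 2782.6 + 11710.61 = 14493.21 mm^3


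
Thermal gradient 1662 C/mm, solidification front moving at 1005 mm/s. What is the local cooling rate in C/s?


CR = 1662 * 1005 = 1670310 C/s


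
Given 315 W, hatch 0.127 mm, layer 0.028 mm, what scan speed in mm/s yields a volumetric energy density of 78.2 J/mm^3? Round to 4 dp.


v = 315 / (78.2*0.127*0.028) = 1132.7708 mm/s


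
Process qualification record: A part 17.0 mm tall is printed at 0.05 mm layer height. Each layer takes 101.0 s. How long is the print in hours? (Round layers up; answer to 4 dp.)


Layers = ceil(17.0/0.05) = 340
t = 340 * 101.0 / 3600 = 9.5389 hrs


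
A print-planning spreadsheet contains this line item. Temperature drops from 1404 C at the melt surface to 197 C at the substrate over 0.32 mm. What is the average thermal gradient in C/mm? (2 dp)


G = (1404-197)/0.32 = 3771.88 C/mm


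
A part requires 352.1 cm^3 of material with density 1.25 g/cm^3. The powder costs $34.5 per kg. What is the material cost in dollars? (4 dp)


Mass = 352.1*1.25/1000 = 0.440125 kg
Cost = 0.440125 * 34.5 = 15.1843 $


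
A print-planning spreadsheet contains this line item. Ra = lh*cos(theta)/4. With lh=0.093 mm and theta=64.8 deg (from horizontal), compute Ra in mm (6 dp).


Ra = 0.093 * cos(64.8) / 4 = 0.009899 mm


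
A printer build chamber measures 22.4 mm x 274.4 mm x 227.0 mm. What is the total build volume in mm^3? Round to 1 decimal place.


V = 22.4 * 274.4 * 227.0 = 1395269.1 mm^3


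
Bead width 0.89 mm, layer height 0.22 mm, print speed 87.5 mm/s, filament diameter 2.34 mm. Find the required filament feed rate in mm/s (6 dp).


Q = 0.89 * 0.22 * 87.5 = 17.1325 mm^3/s
A_fil = pi*(2.34/2)^2 = 4.30052618 mm^2
v_feed = 17.1325 / 4.30052618 = 3.983815 mm/s


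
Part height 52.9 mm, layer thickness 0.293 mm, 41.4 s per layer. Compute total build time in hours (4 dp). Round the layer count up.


Layers = ceil(52.9/0.293) = 181
t = 181 * 41.4 / 3600 = 2.0815 hrs


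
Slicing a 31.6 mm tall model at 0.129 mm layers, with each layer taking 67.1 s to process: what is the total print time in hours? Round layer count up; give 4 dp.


Layers = ceil(31.6/0.129) = 245
t = 245 * 67.1 / 3600 = 4.5665 hrs


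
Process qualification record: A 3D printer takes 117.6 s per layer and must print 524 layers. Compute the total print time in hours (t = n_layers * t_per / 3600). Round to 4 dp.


t = 524 * 117.6 / 3600 = 17.1173 hrs


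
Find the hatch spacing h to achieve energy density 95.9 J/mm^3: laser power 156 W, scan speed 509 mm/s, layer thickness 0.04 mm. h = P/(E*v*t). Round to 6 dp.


h = 156 / (95.9*509*0.04) = 0.079897 mm


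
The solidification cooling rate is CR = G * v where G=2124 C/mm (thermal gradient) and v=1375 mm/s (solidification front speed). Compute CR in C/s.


CR = 2124 * 1375 = 2920500 C/s


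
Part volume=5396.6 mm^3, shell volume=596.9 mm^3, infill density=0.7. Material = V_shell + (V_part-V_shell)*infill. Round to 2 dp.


V_infill = (5396.6 - 596.9) * 0.7 = 3359.79
V_total = 596.9 + 3359.79 = 3956.69 mm^3


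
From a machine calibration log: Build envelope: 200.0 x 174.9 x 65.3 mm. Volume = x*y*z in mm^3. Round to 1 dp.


V = 200.0 * 174.9 * 65.3 = 2284194.0 mm^3


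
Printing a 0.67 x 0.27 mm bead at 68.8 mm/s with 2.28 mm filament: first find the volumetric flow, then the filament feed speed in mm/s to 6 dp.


Q = 0.67 * 0.27 * 68.8 = 12.44592 mm^3/s
A_fil = pi*(2.28/2)^2 = 4.08281381 mm^2
v_feed = 12.44592 / 4.08281381 = 3.048368 mm/s


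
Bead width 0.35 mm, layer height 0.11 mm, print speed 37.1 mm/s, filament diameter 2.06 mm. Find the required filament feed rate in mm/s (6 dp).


Q = 0.35 * 0.11 * 37.1 = 1.42835 mm^3/s
A_fil = pi*(2.06/2)^2 = 3.33291565 mm^2
v_feed = 1.42835 / 3.33291565 = 0.428559 mm/s


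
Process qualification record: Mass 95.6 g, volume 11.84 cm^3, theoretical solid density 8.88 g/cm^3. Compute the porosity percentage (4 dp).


rho_part = 95.6 / 11.84 = 8.07432432 g/cm^3
Porosity = (1 - 8.07432432/8.88)*100 = 9.0729 %


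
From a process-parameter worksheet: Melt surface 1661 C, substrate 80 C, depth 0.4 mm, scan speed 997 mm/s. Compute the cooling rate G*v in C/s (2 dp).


G = (1661-80)/0.4 = 3952.5 C/mm
CR = 3952.5 * 997 = 3940642.5 C/s


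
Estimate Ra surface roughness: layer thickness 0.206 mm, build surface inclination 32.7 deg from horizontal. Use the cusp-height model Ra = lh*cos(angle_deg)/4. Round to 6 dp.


Ra = 0.206 * cos(32.7) / 4 = 0.043338 mm


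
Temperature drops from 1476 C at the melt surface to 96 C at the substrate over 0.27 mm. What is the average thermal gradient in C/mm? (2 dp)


G = (1476-96)/0.27 = 5111.11 C/mm


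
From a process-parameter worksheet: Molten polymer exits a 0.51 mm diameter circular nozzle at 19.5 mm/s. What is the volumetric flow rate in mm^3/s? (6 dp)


A = pi*(0.51/2)^2 = 0.20428206 mm^2
Q = 0.20428206 * 19.5 = 3.9835 mm^3/s


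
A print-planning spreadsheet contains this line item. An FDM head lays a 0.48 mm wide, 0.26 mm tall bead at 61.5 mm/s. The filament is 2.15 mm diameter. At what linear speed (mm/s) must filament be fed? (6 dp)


Q = 0.48 * 0.26 * 61.5 = 7.6752 mm^3/s
A_fil = pi*(2.15/2)^2 = 3.63050301 mm^2
v_feed = 7.6752 / 3.63050301 = 2.114087 mm/s


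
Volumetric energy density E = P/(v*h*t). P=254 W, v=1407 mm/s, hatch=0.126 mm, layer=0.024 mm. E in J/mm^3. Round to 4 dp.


E = 254 / (1407*0.126*0.024) = 59.6977 J/mm^3


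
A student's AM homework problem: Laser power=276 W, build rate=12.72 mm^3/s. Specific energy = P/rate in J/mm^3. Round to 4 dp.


SE = 276 / 12.72 = 21.6981 J/mm^3


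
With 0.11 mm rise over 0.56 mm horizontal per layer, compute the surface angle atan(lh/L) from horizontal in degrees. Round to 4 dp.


angle = atan(0.11/0.56) = 11.113 degrees


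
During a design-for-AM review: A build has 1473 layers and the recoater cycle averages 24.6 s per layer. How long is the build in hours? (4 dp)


t = 1473 * 24.6 / 3600 = 10.0655 hrs


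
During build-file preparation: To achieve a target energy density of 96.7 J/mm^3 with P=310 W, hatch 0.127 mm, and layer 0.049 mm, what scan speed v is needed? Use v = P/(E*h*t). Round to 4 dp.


v = 310 / (96.7*0.127*0.049) = 515.152 mm/s


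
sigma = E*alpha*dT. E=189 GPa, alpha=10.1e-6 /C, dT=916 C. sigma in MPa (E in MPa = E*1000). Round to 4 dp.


sigma = 189*1000 * 10.1e-6 * 916 = 1748.5524 MPa


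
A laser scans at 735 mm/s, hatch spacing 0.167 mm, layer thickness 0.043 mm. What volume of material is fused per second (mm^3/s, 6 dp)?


Rate = 735 * 0.167 * 0.043 = 5.278035 mm^3/s


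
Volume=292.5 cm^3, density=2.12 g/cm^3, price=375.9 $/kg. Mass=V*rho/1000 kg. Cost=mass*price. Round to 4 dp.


Mass = 292.5*2.12/1000 = 0.6201 kg
Cost = 0.6201 * 375.9 = 233.0956 $


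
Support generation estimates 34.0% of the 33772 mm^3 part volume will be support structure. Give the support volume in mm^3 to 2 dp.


V_support = 33772 * 0.34 = 11482.48 mm^3


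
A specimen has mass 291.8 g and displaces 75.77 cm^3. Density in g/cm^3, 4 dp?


rho = 291.8 / 75.77 = 3.8511 g/cm^3


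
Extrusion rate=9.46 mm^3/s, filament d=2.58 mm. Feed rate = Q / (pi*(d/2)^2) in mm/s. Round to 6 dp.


A = pi*(2.58/2)^2 = 5.227924
v = 9.46 / 5.227924 = 1.809514 mm/s


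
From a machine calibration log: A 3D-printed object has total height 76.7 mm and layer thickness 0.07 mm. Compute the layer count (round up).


Layers = ceil(76.7/0.07) = 1096


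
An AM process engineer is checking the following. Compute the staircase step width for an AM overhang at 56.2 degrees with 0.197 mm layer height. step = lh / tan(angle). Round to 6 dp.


step = 0.197 / tan(56.2) = 0.13188 mm


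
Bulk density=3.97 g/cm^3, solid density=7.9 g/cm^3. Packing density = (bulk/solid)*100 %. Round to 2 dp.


Packing = (3.97/7.9)*100 = 50.25 %


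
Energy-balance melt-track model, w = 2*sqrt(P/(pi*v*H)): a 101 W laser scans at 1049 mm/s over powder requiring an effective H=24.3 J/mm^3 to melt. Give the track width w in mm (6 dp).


w = 2*sqrt(101/(pi*1049*24.3)) = 0.071027 mm


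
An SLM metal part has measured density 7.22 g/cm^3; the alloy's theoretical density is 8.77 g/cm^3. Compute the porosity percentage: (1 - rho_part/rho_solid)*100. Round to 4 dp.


Porosity = (1-7.22/8.77)*100 = 17.6739 %


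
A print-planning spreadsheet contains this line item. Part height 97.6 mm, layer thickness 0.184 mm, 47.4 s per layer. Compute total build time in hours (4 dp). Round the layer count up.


Layers = ceil(97.6/0.184) = 531
t = 531 * 47.4 / 3600 = 6.9915 hrs


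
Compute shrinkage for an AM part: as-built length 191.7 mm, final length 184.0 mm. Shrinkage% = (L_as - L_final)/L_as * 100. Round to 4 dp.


Shrinkage = ((191.7-184.0)/191.7)*100 = 4.0167 %


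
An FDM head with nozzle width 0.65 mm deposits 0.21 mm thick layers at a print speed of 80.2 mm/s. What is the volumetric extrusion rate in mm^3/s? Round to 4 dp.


Rate = 0.65 * 0.21 * 80.2 = 10.9473 mm^3/s


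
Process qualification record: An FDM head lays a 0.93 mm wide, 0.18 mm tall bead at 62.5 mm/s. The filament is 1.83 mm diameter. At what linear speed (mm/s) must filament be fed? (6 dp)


Q = 0.93 * 0.18 * 62.5 = 10.4625 mm^3/s
A_fil = pi*(1.83/2)^2 = 2.63021991 mm^2
v_feed = 10.4625 / 2.63021991 = 3.977804 mm/s


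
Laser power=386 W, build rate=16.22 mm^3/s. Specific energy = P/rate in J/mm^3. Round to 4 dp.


SE = 386 / 16.22 = 23.7978 J/mm^3


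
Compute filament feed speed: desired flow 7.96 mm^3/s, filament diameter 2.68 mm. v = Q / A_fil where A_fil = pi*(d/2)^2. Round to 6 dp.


A = pi*(2.68/2)^2 = 5.641044
v = 7.96 / 5.641044 = 1.411086 mm/s


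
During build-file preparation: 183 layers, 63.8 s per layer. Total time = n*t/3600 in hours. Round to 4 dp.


t = 183 * 63.8 / 3600 = 3.2432 hrs


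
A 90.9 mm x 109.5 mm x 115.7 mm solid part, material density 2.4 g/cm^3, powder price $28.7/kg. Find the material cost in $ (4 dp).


V = 90.9 * 109.5 * 115.7 = 1151625.735 mm^3 = 1151.625735 cm^3
Mass = 1151.625735 * 2.4 / 1000 = 2.76390176 kg
Cost = 2.76390176 * 28.7 = 79.324 $


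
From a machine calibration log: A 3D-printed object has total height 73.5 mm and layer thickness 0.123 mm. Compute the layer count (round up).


Layers = ceil(73.5/0.123) = 598


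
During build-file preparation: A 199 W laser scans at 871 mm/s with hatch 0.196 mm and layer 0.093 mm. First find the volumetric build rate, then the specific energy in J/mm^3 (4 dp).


Build rate = 871 * 0.196 * 0.093 = 15.876588 mm^3/s
SE = 199 / 15.876588 = 12.5342 J/mm^3


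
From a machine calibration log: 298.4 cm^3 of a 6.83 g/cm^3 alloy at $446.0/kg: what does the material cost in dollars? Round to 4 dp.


Mass = 298.4*6.83/1000 = 2.038072 kg
Cost = 2.038072 * 446.0 = 908.9801 $


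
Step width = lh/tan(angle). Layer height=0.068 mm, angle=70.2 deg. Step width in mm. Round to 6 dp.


step = 0.068 / tan(70.2) = 0.024482 mm


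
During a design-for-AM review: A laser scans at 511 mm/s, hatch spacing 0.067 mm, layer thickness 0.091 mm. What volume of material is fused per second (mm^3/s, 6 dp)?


Rate = 511 * 0.067 * 0.091 = 3.115567 mm^3/s


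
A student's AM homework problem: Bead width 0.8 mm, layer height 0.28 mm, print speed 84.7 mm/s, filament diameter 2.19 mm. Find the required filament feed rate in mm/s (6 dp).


Q = 0.8 * 0.28 * 84.7 = 18.9728 mm^3/s
A_fil = pi*(2.19/2)^2 = 3.76684813 mm^2
v_feed = 18.9728 / 3.76684813 = 5.036784 mm/s


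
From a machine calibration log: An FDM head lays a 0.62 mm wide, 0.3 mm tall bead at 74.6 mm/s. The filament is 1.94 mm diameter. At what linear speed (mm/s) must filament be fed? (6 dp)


Q = 0.62 * 0.3 * 74.6 = 13.8756 mm^3/s
A_fil = pi*(1.94/2)^2 = 2.95592453 mm^2
v_feed = 13.8756 / 2.95592453 = 4.694166 mm/s


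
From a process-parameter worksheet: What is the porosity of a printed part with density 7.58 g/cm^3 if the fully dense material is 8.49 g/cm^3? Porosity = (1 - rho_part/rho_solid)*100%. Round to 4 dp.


Porosity = (1-7.58/8.49)*100 = 10.7185 %


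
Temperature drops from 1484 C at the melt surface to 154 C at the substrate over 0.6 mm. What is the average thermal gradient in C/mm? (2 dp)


G = (1484-154)/0.6 = 2216.67 C/mm


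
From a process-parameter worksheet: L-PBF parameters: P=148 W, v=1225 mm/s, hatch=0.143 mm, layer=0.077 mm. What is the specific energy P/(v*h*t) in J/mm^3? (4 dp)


Build rate = 1225 * 0.143 * 0.077 = 13.488475 mm^3/s
SE = 148 / 13.488475 = 10.9723 J/mm^3


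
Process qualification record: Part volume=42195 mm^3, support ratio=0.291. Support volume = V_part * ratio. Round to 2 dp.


V_support = 42195 * 0.291 = 12278.75 mm^3


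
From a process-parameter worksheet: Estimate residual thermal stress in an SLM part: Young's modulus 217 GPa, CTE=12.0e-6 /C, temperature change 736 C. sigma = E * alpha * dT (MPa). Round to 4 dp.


sigma = 217*1000 * 12.0e-6 * 736 = 1916.544 MPa


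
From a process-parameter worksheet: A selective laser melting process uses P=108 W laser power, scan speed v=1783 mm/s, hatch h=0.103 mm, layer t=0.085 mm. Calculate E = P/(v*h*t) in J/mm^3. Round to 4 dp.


E = 108 / (1783*0.103*0.085) = 6.9186 J/mm^3


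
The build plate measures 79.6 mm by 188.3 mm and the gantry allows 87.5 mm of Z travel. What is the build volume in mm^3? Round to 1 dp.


V = 79.6 * 188.3 * 87.5 = 1311509.5 mm^3


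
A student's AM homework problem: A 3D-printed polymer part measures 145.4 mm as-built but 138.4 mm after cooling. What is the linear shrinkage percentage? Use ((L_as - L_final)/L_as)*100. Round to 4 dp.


Shrinkage = ((145.4-138.4)/145.4)*100 = 4.8143 %


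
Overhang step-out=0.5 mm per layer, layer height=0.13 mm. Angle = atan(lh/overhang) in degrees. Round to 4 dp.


angle = atan(0.13/0.5) = 14.5742 degrees


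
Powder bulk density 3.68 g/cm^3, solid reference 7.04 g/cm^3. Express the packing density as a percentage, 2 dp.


Packing = (3.68/7.04)*100 = 52.27 %


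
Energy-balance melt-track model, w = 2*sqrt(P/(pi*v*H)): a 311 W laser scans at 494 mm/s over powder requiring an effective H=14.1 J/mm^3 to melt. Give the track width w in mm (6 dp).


w = 2*sqrt(311/(pi*494*14.1)) = 0.238431 mm


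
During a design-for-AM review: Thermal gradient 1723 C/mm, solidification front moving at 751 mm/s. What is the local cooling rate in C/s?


CR = 1723 * 751 = 1293973 C/s


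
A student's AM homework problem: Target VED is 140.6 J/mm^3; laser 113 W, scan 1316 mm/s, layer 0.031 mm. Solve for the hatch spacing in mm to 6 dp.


h = 113 / (140.6*1316*0.031) = 0.0197 mm


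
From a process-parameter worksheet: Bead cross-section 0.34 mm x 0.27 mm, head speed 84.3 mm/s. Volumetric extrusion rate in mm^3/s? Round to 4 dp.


Rate = 0.34 * 0.27 * 84.3 = 7.7387 mm^3/s


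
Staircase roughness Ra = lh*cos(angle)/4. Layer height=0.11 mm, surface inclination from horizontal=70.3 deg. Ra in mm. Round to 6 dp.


Ra = 0.11 * cos(70.3) / 4 = 0.00927 mm


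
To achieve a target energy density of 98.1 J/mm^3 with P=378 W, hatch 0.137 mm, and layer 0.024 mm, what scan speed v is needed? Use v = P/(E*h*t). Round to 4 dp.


v = 378 / (98.1*0.137*0.024) = 1171.9012 mm/s


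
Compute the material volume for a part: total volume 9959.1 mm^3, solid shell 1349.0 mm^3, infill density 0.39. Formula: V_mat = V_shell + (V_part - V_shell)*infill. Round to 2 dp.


V_infill = (9959.1 - 1349.0) * 0.39 = 3357.94
V_total = 1349.0 + 3357.94 = 4706.94 mm^3


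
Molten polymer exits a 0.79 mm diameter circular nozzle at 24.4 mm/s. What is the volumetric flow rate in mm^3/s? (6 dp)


A = pi*(0.79/2)^2 = 0.49016699 mm^2
Q = 0.49016699 * 24.4 = 11.960075 mm^3/s


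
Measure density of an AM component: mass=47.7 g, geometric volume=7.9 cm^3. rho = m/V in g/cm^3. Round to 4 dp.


rho = 47.7 / 7.9 = 6.038 g/cm^3


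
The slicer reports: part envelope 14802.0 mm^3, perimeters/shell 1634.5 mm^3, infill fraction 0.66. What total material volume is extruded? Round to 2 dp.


V_infill = (14802.0 - 1634.5) * 0.66 = 8690.55
V_total = 1634.5 + 8690.55 = 10325.05 mm^3


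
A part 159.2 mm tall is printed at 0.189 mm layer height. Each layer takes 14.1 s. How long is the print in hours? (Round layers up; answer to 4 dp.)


Layers = ceil(159.2/0.189) = 843
t = 843 * 14.1 / 3600 = 3.3018 hrs


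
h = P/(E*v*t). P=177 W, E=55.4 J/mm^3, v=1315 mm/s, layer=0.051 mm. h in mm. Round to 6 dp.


h = 177 / (55.4*1315*0.051) = 0.04764 mm


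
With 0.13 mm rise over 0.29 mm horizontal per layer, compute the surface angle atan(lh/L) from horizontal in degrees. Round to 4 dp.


angle = atan(0.13/0.29) = 24.1455 degrees


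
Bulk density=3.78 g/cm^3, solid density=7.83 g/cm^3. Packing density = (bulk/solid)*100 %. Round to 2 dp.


Packing = (3.78/7.83)*100 = 48.28 %


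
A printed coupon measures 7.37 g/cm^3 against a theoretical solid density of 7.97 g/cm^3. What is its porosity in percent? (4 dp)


Porosity = (1-7.37/7.97)*100 = 7.5282 %


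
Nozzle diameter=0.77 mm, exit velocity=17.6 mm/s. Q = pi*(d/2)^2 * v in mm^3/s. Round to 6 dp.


A = pi*(0.77/2)^2 = 0.46566257 mm^2
Q = 0.46566257 * 17.6 = 8.195661 mm^3/s


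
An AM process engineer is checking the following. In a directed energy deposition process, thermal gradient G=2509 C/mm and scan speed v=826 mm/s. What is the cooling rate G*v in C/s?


CR = 2509 * 826 = 2072434 C/s


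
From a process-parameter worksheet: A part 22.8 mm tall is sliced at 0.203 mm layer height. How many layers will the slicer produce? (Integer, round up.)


Layers = ceil(22.8/0.203) = 113


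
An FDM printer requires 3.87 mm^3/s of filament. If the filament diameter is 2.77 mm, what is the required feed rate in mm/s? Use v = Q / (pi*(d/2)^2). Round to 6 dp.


A = pi*(2.77/2)^2 = 6.026282
v = 3.87 / 6.026282 = 0.642187 mm/s


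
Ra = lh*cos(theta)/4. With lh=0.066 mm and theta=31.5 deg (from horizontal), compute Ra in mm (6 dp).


Ra = 0.066 * cos(31.5) / 4 = 0.014069 mm


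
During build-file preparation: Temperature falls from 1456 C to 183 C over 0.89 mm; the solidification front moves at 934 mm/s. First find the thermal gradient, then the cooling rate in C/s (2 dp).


G = (1456-183)/0.89 = 1430.33707865 C/mm
CR = 1430.33707865 * 934 = 1335934.83 C/s


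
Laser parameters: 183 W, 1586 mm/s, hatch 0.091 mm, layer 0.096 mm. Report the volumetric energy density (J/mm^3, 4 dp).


E = 183 / (1586*0.091*0.096) = 13.2079 J/mm^3


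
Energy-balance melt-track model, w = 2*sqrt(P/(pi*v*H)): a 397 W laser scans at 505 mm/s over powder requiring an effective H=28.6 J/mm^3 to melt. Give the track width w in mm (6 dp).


w = 2*sqrt(397/(pi*505*28.6)) = 0.187078 mm


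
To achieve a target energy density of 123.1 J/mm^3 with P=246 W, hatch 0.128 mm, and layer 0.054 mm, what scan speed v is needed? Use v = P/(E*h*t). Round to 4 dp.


v = 246 / (123.1*0.128*0.054) = 289.1168 mm/s


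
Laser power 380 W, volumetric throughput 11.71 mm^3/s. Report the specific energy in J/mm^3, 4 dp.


SE = 380 / 11.71 = 32.4509 J/mm^3


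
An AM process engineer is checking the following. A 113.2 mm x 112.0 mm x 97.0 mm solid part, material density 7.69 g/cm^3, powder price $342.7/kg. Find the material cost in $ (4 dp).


V = 113.2 * 112.0 * 97.0 = 1229804.8 mm^3 = 1229.8048 cm^3
Mass = 1229.8048 * 7.69 / 1000 = 9.45719891 kg
Cost = 9.45719891 * 342.7 = 3240.9821 $


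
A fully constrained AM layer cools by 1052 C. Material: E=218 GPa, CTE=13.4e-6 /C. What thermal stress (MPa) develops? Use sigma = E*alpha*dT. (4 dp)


sigma = 218*1000 * 13.4e-6 * 1052 = 3073.1024 MPa


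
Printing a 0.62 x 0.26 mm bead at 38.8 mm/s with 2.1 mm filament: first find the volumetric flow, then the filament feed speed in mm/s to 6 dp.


Q = 0.62 * 0.26 * 38.8 = 6.25456 mm^3/s
A_fil = pi*(2.1/2)^2 = 3.4636059 mm^2
v_feed = 6.25456 / 3.4636059 = 1.805794 mm/s


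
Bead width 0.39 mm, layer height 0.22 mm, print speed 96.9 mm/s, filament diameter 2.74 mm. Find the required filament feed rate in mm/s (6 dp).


Q = 0.39 * 0.22 * 96.9 = 8.31402 mm^3/s
A_fil = pi*(2.74/2)^2 = 5.89645525 mm^2
v_feed = 8.31402 / 5.89645525 = 1.410003 mm/s


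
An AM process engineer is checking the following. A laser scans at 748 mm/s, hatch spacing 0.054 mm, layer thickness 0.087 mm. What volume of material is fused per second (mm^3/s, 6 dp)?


Rate = 748 * 0.054 * 0.087 = 3.514104 mm^3/s


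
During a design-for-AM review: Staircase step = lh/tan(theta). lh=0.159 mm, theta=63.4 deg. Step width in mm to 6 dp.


step = 0.159 / tan(63.4) = 0.079621 mm


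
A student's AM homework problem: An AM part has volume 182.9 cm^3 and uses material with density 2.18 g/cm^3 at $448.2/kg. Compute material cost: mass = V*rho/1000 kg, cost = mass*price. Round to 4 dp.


Mass = 182.9*2.18/1000 = 0.398722 kg
Cost = 0.398722 * 448.2 = 178.7072 $


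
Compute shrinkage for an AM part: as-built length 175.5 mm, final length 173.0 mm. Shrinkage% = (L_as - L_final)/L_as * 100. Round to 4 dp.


Shrinkage = ((175.5-173.0)/175.5)*100 = 1.4245 %


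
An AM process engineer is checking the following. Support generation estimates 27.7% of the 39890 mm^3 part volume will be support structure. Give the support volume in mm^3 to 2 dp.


V_support = 39890 * 0.277 = 11049.53 mm^3


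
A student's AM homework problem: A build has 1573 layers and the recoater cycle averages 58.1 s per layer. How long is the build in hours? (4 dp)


t = 1573 * 58.1 / 3600 = 25.3865 hrs


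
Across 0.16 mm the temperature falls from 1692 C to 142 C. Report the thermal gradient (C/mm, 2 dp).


G = (1692-142)/0.16 = 9687.5 C/mm


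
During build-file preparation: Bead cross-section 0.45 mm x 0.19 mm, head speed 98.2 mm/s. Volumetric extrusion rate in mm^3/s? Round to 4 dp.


Rate = 0.45 * 0.19 * 98.2 = 8.3961 mm^3/s


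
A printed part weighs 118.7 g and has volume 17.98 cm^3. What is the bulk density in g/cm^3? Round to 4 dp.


rho = 118.7 / 17.98 = 6.6018 g/cm^3


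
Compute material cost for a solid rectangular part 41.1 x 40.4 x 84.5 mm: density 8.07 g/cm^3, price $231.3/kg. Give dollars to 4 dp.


V = 41.1 * 40.4 * 84.5 = 140307.18 mm^3 = 140.30718 cm^3
Mass = 140.30718 * 8.07 / 1000 = 1.13227894 kg
Cost = 1.13227894 * 231.3 = 261.8961 $


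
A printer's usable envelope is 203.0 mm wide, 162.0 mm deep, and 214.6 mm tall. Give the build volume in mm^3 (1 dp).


V = 203.0 * 162.0 * 214.6 = 7057335.6 mm^3


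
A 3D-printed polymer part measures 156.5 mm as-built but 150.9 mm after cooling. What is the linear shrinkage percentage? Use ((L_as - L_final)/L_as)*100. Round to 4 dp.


Shrinkage = ((156.5-150.9)/156.5)*100 = 3.5783 %


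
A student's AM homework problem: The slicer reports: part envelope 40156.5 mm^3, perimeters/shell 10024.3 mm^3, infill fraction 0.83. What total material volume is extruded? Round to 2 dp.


V_infill = (40156.5 - 10024.3) * 0.83 = 25009.73
V_total = 10024.3 + 25009.73 = 35034.03 mm^3


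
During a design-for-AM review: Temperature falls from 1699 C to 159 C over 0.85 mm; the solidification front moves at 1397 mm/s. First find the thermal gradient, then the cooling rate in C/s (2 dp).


G = (1699-159)/0.85 = 1811.76470588 C/mm
CR = 1811.76470588 * 1397 = 2531035.29 C/s


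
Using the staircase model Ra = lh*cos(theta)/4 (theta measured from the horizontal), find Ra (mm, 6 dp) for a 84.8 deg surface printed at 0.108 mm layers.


Ra = 0.108 * cos(84.8) / 4 = 0.002447 mm


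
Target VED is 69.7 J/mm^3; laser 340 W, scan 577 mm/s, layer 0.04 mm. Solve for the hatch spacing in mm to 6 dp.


h = 340 / (69.7*577*0.04) = 0.211354 mm


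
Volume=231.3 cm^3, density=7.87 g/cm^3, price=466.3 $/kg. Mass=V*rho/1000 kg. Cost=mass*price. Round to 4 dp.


Mass = 231.3*7.87/1000 = 1.820331 kg
Cost = 1.820331 * 466.3 = 848.8203 $


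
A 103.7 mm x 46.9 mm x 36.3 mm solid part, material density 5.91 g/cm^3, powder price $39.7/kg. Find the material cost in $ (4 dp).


V = 103.7 * 46.9 * 36.3 = 176546.139 mm^3 = 176.546139 cm^3
Mass = 176.546139 * 5.91 / 1000 = 1.04338768 kg
Cost = 1.04338768 * 39.7 = 41.4225 $


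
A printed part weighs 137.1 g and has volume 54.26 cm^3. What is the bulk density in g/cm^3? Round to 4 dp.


rho = 137.1 / 54.26 = 2.5267 g/cm^3


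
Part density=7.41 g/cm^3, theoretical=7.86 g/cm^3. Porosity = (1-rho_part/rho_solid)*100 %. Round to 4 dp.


Porosity = (1-7.41/7.86)*100 = 5.7252 %


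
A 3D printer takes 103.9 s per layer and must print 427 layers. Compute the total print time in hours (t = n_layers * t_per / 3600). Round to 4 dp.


t = 427 * 103.9 / 3600 = 12.3237 hrs


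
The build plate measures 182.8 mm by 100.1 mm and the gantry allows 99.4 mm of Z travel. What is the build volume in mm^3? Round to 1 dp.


V = 182.8 * 100.1 * 99.4 = 1818849.0 mm^3


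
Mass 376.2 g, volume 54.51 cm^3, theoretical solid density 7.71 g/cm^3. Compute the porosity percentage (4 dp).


rho_part = 376.2 / 54.51 = 6.90148597 g/cm^3
Porosity = (1 - 6.90148597/7.71)*100 = 10.4866 %


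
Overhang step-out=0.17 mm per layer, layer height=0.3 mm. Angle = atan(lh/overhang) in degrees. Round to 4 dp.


angle = atan(0.3/0.17) = 60.4612 degrees


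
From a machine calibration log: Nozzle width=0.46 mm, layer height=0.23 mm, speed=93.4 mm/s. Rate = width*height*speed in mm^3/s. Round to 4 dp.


Rate = 0.46 * 0.23 * 93.4 = 9.8817 mm^3/s


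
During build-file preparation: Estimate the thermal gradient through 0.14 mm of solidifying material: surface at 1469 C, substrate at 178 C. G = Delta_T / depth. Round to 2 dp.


G = (1469-178)/0.14 = 9221.43 C/mm


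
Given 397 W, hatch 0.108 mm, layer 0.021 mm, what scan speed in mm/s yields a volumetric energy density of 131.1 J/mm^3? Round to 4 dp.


v = 397 / (131.1*0.108*0.021) = 1335.1952 mm/s


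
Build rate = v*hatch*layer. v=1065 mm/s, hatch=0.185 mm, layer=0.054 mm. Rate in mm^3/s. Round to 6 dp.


Rate = 1065 * 0.185 * 0.054 = 10.63935 mm^3/s


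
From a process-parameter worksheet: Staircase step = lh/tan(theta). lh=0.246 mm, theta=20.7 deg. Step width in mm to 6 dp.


step = 0.246 / tan(20.7) = 0.65102 mm


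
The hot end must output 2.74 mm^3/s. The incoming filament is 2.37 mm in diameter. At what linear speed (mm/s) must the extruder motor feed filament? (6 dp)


A = pi*(2.37/2)^2 = 4.411503
v = 2.74 / 4.411503 = 0.621104 mm/s


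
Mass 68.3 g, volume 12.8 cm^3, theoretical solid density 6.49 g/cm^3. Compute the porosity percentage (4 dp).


rho_part = 68.3 / 12.8 = 5.3359375 g/cm^3
Porosity = (1 - 5.3359375/6.49)*100 = 17.7822 %


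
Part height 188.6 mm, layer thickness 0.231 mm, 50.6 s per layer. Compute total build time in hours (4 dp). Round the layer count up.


Layers = ceil(188.6/0.231) = 817
t = 817 * 50.6 / 3600 = 11.4834 hrs


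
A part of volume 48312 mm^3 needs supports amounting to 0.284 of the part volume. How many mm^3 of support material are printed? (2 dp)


V_support = 48312 * 0.284 = 13720.61 mm^3


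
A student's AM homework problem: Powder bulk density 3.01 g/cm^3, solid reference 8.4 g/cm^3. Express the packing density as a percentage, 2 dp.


Packing = (3.01/8.4)*100 = 35.83 %


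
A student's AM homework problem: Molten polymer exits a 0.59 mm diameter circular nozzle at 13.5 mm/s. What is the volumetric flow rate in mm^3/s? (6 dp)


A = pi*(0.59/2)^2 = 0.2733971 mm^2
Q = 0.2733971 * 13.5 = 3.690861 mm^3/s


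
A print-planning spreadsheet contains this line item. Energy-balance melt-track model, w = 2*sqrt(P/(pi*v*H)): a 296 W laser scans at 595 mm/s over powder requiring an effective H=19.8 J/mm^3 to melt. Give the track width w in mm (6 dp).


w = 2*sqrt(296/(pi*595*19.8)) = 0.178859 mm


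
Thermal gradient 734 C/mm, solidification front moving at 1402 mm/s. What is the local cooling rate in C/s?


CR = 734 * 1402 = 1029068 C/s


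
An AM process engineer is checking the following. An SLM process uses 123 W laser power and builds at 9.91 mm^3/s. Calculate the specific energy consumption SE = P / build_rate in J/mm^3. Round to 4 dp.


SE = 123 / 9.91 = 12.4117 J/mm^3


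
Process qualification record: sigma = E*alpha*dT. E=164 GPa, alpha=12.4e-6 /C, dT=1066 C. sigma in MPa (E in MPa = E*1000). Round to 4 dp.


sigma = 164*1000 * 12.4e-6 * 1066 = 2167.8176 MPa


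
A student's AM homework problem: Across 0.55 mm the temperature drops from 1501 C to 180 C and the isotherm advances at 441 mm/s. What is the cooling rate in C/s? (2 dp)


G = (1501-180)/0.55 = 2401.81818182 C/mm
CR = 2401.81818182 * 441 = 1059201.82 C/s


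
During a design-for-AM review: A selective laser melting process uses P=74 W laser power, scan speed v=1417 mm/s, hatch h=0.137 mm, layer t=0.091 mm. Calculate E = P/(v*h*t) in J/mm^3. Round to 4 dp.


E = 74 / (1417*0.137*0.091) = 4.1889 J/mm^3


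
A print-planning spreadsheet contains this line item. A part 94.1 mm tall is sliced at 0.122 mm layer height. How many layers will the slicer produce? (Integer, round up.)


Layers = ceil(94.1/0.122) = 772


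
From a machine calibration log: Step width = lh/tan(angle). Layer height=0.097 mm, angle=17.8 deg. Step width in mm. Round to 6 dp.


step = 0.097 / tan(17.8) = 0.30212 mm


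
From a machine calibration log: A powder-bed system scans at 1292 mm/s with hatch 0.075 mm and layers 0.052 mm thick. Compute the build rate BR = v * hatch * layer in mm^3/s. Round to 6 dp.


Rate = 1292 * 0.075 * 0.052 = 5.0388 mm^3/s


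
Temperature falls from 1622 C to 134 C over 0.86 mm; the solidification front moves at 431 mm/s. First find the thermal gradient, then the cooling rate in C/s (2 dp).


G = (1622-134)/0.86 = 1730.23255814 C/mm
CR = 1730.23255814 * 431 = 745730.23 C/s


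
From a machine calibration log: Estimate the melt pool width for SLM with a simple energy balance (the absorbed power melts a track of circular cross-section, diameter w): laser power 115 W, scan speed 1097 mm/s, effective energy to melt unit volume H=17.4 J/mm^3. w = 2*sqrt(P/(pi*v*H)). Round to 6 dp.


w = 2*sqrt(115/(pi*1097*17.4)) = 0.087584 mm


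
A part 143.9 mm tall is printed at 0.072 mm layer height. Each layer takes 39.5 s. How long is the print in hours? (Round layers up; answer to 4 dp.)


Layers = ceil(143.9/0.072) = 1999
t = 1999 * 39.5 / 3600 = 21.9335 hrs


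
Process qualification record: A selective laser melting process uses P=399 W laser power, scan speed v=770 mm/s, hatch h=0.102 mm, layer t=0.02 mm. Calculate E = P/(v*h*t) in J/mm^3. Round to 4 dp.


E = 399 / (770*0.102*0.02) = 254.0107 J/mm^3


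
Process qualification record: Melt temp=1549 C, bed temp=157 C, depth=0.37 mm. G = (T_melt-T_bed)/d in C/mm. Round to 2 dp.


G = (1549-157)/0.37 = 3762.16 C/mm


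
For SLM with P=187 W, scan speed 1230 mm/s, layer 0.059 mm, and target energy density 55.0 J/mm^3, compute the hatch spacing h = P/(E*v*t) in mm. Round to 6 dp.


h = 187 / (55.0*1230*0.059) = 0.046851 mm


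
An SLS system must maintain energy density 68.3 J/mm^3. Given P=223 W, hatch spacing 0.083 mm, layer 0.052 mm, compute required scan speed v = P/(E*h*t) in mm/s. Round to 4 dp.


v = 223 / (68.3*0.083*0.052) = 756.4892 mm/s


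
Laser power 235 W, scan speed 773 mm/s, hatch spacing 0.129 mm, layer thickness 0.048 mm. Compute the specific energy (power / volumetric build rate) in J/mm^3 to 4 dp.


Build rate = 773 * 0.129 * 0.048 = 4.786416 mm^3/s
SE = 235 / 4.786416 = 49.0973 J/mm^3


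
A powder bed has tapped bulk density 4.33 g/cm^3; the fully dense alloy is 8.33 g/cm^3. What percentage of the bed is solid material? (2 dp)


Packing = (4.33/8.33)*100 = 51.98 %


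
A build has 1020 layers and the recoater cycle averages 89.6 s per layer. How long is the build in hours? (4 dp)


t = 1020 * 89.6 / 3600 = 25.3867 hrs


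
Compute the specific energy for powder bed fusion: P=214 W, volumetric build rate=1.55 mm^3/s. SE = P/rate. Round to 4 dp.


SE = 214 / 1.55 = 138.0645 J/mm^3


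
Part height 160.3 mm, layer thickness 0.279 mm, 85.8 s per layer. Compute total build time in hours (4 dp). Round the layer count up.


Layers = ceil(160.3/0.279) = 575
t = 575 * 85.8 / 3600 = 13.7042 hrs


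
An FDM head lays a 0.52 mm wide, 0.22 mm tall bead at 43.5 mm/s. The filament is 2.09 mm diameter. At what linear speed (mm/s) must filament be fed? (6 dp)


Q = 0.52 * 0.22 * 43.5 = 4.9764 mm^3/s
A_fil = pi*(2.09/2)^2 = 3.43069772 mm^2
v_feed = 4.9764 / 3.43069772 = 1.45055 mm/s


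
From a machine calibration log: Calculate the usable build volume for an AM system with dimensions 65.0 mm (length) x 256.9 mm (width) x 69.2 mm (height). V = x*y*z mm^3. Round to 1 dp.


V = 65.0 * 256.9 * 69.2 = 1155536.2 mm^3


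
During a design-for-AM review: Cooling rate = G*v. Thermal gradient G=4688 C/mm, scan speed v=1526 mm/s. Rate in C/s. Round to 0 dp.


CR = 4688 * 1526 = 7153888 C/s


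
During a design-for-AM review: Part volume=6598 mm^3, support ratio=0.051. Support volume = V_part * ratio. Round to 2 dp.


V_support = 6598 * 0.051 = 336.5 mm^3


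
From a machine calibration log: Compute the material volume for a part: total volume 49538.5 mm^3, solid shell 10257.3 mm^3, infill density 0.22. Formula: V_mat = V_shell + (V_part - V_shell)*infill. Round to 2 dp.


V_infill = (49538.5 - 10257.3) * 0.22 = 8641.86
V_total = 10257.3 + 8641.86 = 18899.16 mm^3
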